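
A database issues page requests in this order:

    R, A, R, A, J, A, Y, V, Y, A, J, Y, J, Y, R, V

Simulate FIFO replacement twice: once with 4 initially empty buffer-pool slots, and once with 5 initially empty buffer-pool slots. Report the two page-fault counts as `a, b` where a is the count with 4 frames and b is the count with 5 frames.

4 frames: F F . . F . F F . . . . . . F . → 6 faults.
5 frames: F F . . F . F F . . . . . . . . → 5 faults.
5 < 6: adding a frame reduced faults, as is typical.

6, 5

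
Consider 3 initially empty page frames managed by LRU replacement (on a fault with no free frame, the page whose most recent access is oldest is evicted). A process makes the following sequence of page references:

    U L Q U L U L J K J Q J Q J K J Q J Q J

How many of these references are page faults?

U → miss, frames {U}
L → miss, frames {U,L}
Q → miss, frames {U,L,Q}
U → hit
L → hit
U → hit
L → hit
J → miss, evict Q, frames {U,L,J}
K → miss, evict U, frames {L,J,K}
J → hit
Q → miss, evict L, frames {K,J,Q}
J → hit
Q → hit
J → hit
K → hit
J → hit
Q → hit
J → hit
Q → hit
J → hit
Page faults: 6.

6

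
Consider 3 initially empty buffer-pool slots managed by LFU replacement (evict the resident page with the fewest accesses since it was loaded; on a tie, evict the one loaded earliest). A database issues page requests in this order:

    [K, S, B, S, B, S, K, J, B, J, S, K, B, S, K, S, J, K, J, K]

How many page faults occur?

9

K: fault, frames (K)
S: fault, frames (K S)
B: fault, frames (K S B)
S: hit
B: hit
S: hit
K: hit
J: fault, evict K, frames (S B J)
B: hit
J: hit
S: hit
K: fault, evict J, frames (S B K)
B: hit
S: hit
K: hit
S: hit
J: fault, evict K, frames (S B J)
K: fault, evict J, frames (S B K)
J: fault, evict K, frames (S B J)
K: fault, evict J, frames (S B K)
Page faults: 9.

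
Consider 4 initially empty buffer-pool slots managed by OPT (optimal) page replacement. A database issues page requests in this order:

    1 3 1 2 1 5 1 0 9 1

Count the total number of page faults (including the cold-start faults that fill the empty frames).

6

1: fault, frames (1)
3: fault, frames (1 3)
1: hit
2: fault, frames (1 3 2)
1: hit
5: fault, frames (1 3 2 5)
1: hit
0: fault, evict 5, frames (1 3 2 0)
9: fault, evict 0, frames (1 3 2 9)
1: hit
Page faults: 6.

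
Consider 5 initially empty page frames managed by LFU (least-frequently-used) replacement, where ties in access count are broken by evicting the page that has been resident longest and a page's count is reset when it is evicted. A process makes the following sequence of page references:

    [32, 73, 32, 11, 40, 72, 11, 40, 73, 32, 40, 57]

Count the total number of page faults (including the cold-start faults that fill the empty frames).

32 -> miss, frames [32]
73 -> miss, frames [32, 73]
32 -> hit
11 -> miss, frames [32, 73, 11]
40 -> miss, frames [32, 73, 11, 40]
72 -> miss, frames [32, 73, 11, 40, 72]
11 -> hit
40 -> hit
73 -> hit
32 -> hit
40 -> hit
57 -> miss, evict 72, frames [32, 73, 11, 40, 57]
Page faults: 6.

6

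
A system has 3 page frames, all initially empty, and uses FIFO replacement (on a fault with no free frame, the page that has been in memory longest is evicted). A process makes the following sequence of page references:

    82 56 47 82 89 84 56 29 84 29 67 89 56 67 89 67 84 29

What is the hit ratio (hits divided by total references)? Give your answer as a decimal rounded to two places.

0.33

82 -> miss, frames [82]
56 -> miss, frames [82, 56]
47 -> miss, frames [82, 56, 47]
82 -> hit
89 -> miss, evict 82, frames [56, 47, 89]
84 -> miss, evict 56, frames [47, 89, 84]
56 -> miss, evict 47, frames [89, 84, 56]
29 -> miss, evict 89, frames [84, 56, 29]
84 -> hit
29 -> hit
67 -> miss, evict 84, frames [56, 29, 67]
89 -> miss, evict 56, frames [29, 67, 89]
56 -> miss, evict 29, frames [67, 89, 56]
67 -> hit
89 -> hit
67 -> hit
84 -> miss, evict 67, frames [89, 56, 84]
29 -> miss, evict 89, frames [56, 84, 29]
Hits: 6 of 18 references → 6/18 = 0.3333.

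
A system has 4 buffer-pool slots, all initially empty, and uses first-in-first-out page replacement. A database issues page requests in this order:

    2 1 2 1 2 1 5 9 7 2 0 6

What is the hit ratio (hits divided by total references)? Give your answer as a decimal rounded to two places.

0.33

2: fault, frames (2)
1: fault, frames (2 1)
2: hit
1: hit
2: hit
1: hit
5: fault, frames (2 1 5)
9: fault, frames (2 1 5 9)
7: fault, evict 2, frames (1 5 9 7)
2: fault, evict 1, frames (5 9 7 2)
0: fault, evict 5, frames (9 7 2 0)
6: fault, evict 9, frames (7 2 0 6)
Hits: 4 of 12 references → 4/12 = 0.3333.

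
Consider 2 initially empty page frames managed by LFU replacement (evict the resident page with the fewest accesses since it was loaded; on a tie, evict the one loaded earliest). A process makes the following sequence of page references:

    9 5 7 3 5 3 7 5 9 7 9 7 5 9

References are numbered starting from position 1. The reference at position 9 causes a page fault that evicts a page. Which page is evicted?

5

pos 1: 9 -> miss, frames [9]
pos 2: 5 -> miss, frames [9, 5]
pos 3: 7 -> miss, evict 9, frames [5, 7]
pos 4: 3 -> miss, evict 5, frames [7, 3]
pos 5: 5 -> miss, evict 7, frames [3, 5]
pos 6: 3 -> hit
pos 7: 7 -> miss, evict 5, frames [3, 7]
pos 8: 5 -> miss, evict 7, frames [3, 5]
pos 9: 9 -> miss, evict 5, frames [3, 9]
At position 9, page 5 is evicted.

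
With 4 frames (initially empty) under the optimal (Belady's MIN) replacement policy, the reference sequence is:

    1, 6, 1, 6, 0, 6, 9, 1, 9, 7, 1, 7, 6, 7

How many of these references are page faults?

5

1: miss, frames (1)
6: miss, frames (1 6)
1: hit
6: hit
0: miss, frames (1 6 0)
6: hit
9: miss, frames (1 6 0 9)
1: hit
9: hit
7: miss, evict 9, frames (1 6 0 7)
1: hit
7: hit
6: hit
7: hit
Page faults: 5.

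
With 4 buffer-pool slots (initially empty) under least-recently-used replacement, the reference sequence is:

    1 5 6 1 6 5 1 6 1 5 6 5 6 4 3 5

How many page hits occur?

11

1 → fault, frames {1}
5 → fault, frames {1,5}
6 → fault, frames {1,5,6}
1 → hit
6 → hit
5 → hit
1 → hit
6 → hit
1 → hit
5 → hit
6 → hit
5 → hit
6 → hit
4 → fault, frames {1,5,6,4}
3 → fault, evict 1, frames {5,6,4,3}
5 → hit
Hits: 11.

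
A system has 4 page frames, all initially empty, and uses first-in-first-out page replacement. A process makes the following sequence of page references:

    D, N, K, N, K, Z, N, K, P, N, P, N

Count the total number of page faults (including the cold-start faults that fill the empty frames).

5

D -> fault, frames (D)
N -> fault, frames (D N)
K -> fault, frames (D N K)
N -> hit
K -> hit
Z -> fault, frames (D N K Z)
N -> hit
K -> hit
P -> fault, evict D, frames (N K Z P)
N -> hit
P -> hit
N -> hit
Page faults: 5.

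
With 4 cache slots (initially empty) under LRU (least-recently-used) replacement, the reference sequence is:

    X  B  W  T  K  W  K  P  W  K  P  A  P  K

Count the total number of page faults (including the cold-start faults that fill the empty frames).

X → fault, frames {X}
B → fault, frames {X,B}
W → fault, frames {X,B,W}
T → fault, frames {X,B,W,T}
K → fault, evict X, frames {B,W,T,K}
W → hit
K → hit
P → fault, evict B, frames {T,W,K,P}
W → hit
K → hit
P → hit
A → fault, evict T, frames {W,K,P,A}
P → hit
K → hit
Page faults: 7.

7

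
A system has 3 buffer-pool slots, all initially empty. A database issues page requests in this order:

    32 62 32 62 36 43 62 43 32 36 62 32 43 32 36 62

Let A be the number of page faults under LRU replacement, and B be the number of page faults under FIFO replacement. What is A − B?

Under LRU: F F . . F F . . F F F . F . F F → 10 faults.
Under FIFO: F F . . F F . . F . F . . . F . → 7 faults.
A − B = 10 − 7 = 3.

3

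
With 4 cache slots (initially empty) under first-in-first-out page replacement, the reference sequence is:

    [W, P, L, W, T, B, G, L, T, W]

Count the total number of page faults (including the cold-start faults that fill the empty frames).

7

W → miss, frames (W)
P → miss, frames (W P)
L → miss, frames (W P L)
W → hit
T → miss, frames (W P L T)
B → miss, evict W, frames (P L T B)
G → miss, evict P, frames (L T B G)
L → hit
T → hit
W → miss, evict L, frames (T B G W)
Page faults: 7.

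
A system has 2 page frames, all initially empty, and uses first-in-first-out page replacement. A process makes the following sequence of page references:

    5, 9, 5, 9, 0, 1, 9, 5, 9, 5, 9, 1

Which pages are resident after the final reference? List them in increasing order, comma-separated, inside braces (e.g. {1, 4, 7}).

5 → miss, frames (5)
9 → miss, frames (5 9)
5 → hit
9 → hit
0 → miss, evict 5, frames (9 0)
1 → miss, evict 9, frames (0 1)
9 → miss, evict 0, frames (1 9)
5 → miss, evict 1, frames (9 5)
9 → hit
5 → hit
9 → hit
1 → miss, evict 9, frames (5 1)

{1, 5}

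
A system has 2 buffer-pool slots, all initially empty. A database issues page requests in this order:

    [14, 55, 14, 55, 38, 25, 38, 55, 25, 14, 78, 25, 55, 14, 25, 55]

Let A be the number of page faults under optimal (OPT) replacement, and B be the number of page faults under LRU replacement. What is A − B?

-3

Under OPT: F F . . F F . F . F F . F F . F → 10 faults.
Under LRU: F F . . F F . F F F F F F F F F → 13 faults.
A − B = 10 − 13 = -3.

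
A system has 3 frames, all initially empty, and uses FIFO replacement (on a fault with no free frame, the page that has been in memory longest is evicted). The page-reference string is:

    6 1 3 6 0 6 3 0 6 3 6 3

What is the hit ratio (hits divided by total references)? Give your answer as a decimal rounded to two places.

0.58

6 → miss, frames {6}
1 → miss, frames {6,1}
3 → miss, frames {6,1,3}
6 → hit
0 → miss, evict 6, frames {1,3,0}
6 → miss, evict 1, frames {3,0,6}
3 → hit
0 → hit
6 → hit
3 → hit
6 → hit
3 → hit
Hits: 7 of 12 references → 7/12 = 0.5833.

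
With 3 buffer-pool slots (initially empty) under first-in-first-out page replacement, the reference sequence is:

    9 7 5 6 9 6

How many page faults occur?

9 → fault, frames {9}
7 → fault, frames {9,7}
5 → fault, frames {9,7,5}
6 → fault, evict 9, frames {7,5,6}
9 → fault, evict 7, frames {5,6,9}
6 → hit
Page faults: 5.

5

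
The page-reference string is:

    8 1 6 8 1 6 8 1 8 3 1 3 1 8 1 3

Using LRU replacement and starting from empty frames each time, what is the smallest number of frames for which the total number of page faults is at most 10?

3

f=1: 16 faults
f=2: 12 faults
f=3: 4 faults
f=4: 4 faults
Smallest f with faults ≤ 10 is 3.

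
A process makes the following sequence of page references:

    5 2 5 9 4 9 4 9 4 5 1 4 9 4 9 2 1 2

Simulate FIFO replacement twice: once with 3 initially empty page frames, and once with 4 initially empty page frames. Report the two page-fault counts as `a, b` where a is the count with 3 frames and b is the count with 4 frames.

3 frames: F F . F F . . . . F F . F F . F F . → 10 faults.
4 frames: F F . F F . . . . . F . . . . . . . → 5 faults.
5 < 10: adding a frame reduced faults, as is typical.

10, 5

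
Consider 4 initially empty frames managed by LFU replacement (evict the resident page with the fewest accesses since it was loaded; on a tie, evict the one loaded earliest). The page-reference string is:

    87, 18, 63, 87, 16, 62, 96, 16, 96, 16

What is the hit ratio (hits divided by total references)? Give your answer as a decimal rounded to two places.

87 -> miss, frames [87]
18 -> miss, frames [87, 18]
63 -> miss, frames [87, 18, 63]
87 -> hit
16 -> miss, frames [87, 18, 63, 16]
62 -> miss, evict 18, frames [87, 63, 16, 62]
96 -> miss, evict 63, frames [87, 16, 62, 96]
16 -> hit
96 -> hit
16 -> hit
Hits: 4 of 10 references → 4/10 = 0.4000.

0.40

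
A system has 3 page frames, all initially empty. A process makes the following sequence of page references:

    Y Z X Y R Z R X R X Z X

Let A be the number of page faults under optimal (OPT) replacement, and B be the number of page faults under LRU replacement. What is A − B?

-2

Under OPT: F F F . F . . . . . . . → 4 faults.
Under LRU: F F F . F F . F . . . . → 6 faults.
A − B = 4 − 6 = -2.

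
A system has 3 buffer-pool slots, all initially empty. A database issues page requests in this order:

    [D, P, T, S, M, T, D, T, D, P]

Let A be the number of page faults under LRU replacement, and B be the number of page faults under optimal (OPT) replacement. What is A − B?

1

Under LRU: F F F F F . F . . F → 7 faults.
Under OPT: F F F F F . . . . F → 6 faults.
A − B = 7 − 6 = 1.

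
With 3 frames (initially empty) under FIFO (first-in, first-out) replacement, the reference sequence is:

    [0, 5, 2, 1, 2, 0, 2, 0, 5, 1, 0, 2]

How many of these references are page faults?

0 → fault, frames [0]
5 → fault, frames [0, 5]
2 → fault, frames [0, 5, 2]
1 → fault, evict 0, frames [5, 2, 1]
2 → hit
0 → fault, evict 5, frames [2, 1, 0]
2 → hit
0 → hit
5 → fault, evict 2, frames [1, 0, 5]
1 → hit
0 → hit
2 → fault, evict 1, frames [0, 5, 2]
Page faults: 7.

7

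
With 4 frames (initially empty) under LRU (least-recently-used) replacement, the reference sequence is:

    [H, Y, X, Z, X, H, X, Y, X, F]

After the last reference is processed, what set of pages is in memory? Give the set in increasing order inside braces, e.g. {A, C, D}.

{F, H, X, Y}

H: fault, frames [H]
Y: fault, frames [H, Y]
X: fault, frames [H, Y, X]
Z: fault, frames [H, Y, X, Z]
X: hit
H: hit
X: hit
Y: hit
X: hit
F: fault, evict Z, frames [H, Y, X, F]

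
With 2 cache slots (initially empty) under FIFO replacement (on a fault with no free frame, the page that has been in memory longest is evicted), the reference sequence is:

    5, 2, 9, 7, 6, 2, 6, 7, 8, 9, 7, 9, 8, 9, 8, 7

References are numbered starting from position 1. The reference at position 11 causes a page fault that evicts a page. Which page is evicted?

pos 1: 5 -> miss, frames {5}
pos 2: 2 -> miss, frames {5,2}
pos 3: 9 -> miss, evict 5, frames {2,9}
pos 4: 7 -> miss, evict 2, frames {9,7}
pos 5: 6 -> miss, evict 9, frames {7,6}
pos 6: 2 -> miss, evict 7, frames {6,2}
pos 7: 6 -> hit
pos 8: 7 -> miss, evict 6, frames {2,7}
pos 9: 8 -> miss, evict 2, frames {7,8}
pos 10: 9 -> miss, evict 7, frames {8,9}
pos 11: 7 -> miss, evict 8, frames {9,7}
At position 11, page 8 is evicted.

8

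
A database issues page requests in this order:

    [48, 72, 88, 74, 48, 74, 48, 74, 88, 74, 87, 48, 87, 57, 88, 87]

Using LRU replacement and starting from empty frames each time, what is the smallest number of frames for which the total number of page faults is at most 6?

f=1: 16 faults
f=2: 11 faults
f=3: 9 faults
f=4: 7 faults
f=5: 6 faults
f=6: 6 faults
Smallest f with faults ≤ 6 is 5.

5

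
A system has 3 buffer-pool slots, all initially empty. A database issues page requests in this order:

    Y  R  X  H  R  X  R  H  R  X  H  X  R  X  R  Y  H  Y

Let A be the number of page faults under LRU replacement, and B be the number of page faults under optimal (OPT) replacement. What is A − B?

Under LRU: F F F F . . . . . . . . . . . F F . → 6 faults.
Under OPT: F F F F . . . . . . . . . . . F . . → 5 faults.
A − B = 6 − 5 = 1.

1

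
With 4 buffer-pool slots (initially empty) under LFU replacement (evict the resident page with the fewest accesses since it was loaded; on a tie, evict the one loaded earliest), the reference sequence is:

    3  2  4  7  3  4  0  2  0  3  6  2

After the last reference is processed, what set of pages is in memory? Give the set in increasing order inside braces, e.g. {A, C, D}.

3 → miss, frames [3]
2 → miss, frames [3, 2]
4 → miss, frames [3, 2, 4]
7 → miss, frames [3, 2, 4, 7]
3 → hit
4 → hit
0 → miss, evict 2, frames [3, 4, 7, 0]
2 → miss, evict 7, frames [3, 4, 0, 2]
0 → hit
3 → hit
6 → miss, evict 2, frames [3, 4, 0, 6]
2 → miss, evict 6, frames [3, 4, 0, 2]

{0, 2, 3, 4}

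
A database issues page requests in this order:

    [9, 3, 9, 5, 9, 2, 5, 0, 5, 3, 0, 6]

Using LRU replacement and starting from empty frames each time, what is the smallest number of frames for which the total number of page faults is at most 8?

f=1: 12 faults
f=2: 9 faults
f=3: 7 faults
f=4: 7 faults
f=5: 6 faults
f=6: 6 faults
Smallest f with faults ≤ 8 is 3.

3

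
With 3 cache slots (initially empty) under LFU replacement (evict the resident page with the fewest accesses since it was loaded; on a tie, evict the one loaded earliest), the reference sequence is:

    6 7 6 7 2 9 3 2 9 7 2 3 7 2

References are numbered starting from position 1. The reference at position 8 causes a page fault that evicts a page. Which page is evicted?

3

pos 1: 6: miss, frames (6)
pos 2: 7: miss, frames (6 7)
pos 3: 6: hit
pos 4: 7: hit
pos 5: 2: miss, frames (6 7 2)
pos 6: 9: miss, evict 2, frames (6 7 9)
pos 7: 3: miss, evict 9, frames (6 7 3)
pos 8: 2: miss, evict 3, frames (6 7 2)
At position 8, page 3 is evicted.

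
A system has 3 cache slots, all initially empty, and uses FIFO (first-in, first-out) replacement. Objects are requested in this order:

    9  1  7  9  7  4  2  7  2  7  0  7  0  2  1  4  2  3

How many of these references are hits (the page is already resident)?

9 → miss, frames [9]
1 → miss, frames [9, 1]
7 → miss, frames [9, 1, 7]
9 → hit
7 → hit
4 → miss, evict 9, frames [1, 7, 4]
2 → miss, evict 1, frames [7, 4, 2]
7 → hit
2 → hit
7 → hit
0 → miss, evict 7, frames [4, 2, 0]
7 → miss, evict 4, frames [2, 0, 7]
0 → hit
2 → hit
1 → miss, evict 2, frames [0, 7, 1]
4 → miss, evict 0, frames [7, 1, 4]
2 → miss, evict 7, frames [1, 4, 2]
3 → miss, evict 1, frames [4, 2, 3]
Hits: 7.

7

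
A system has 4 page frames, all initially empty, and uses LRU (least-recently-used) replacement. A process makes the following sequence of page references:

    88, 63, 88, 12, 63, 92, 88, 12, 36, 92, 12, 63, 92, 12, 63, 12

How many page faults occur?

88 → miss, frames (88)
63 → miss, frames (88 63)
88 → hit
12 → miss, frames (63 88 12)
63 → hit
92 → miss, frames (88 12 63 92)
88 → hit
12 → hit
36 → miss, evict 63, frames (92 88 12 36)
92 → hit
12 → hit
63 → miss, evict 88, frames (36 92 12 63)
92 → hit
12 → hit
63 → hit
12 → hit
Page faults: 6.

6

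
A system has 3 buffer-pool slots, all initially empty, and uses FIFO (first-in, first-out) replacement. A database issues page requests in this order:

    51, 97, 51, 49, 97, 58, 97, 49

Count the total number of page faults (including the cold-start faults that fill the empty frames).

4

51 -> miss, frames [51]
97 -> miss, frames [51, 97]
51 -> hit
49 -> miss, frames [51, 97, 49]
97 -> hit
58 -> miss, evict 51, frames [97, 49, 58]
97 -> hit
49 -> hit
Page faults: 4.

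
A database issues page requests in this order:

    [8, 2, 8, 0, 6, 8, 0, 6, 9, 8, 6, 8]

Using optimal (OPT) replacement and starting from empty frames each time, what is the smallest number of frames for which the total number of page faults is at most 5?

3

f=1: 12 faults
f=2: 7 faults
f=3: 5 faults
f=4: 5 faults
f=5: 5 faults
Smallest f with faults ≤ 5 is 3.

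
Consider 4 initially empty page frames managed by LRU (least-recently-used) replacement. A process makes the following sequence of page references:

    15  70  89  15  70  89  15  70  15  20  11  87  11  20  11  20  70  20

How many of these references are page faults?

15 → miss, frames (15)
70 → miss, frames (15 70)
89 → miss, frames (15 70 89)
15 → hit
70 → hit
89 → hit
15 → hit
70 → hit
15 → hit
20 → miss, frames (89 70 15 20)
11 → miss, evict 89, frames (70 15 20 11)
87 → miss, evict 70, frames (15 20 11 87)
11 → hit
20 → hit
11 → hit
20 → hit
70 → miss, evict 15, frames (87 11 20 70)
20 → hit
Page faults: 7.

7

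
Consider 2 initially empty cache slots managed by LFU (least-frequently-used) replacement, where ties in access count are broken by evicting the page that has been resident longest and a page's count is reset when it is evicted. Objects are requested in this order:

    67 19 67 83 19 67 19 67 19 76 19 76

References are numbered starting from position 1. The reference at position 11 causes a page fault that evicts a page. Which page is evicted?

pos 1: 67 → miss, frames {67}
pos 2: 19 → miss, frames {67,19}
pos 3: 67 → hit
pos 4: 83 → miss, evict 19, frames {67,83}
pos 5: 19 → miss, evict 83, frames {67,19}
pos 6: 67 → hit
pos 7: 19 → hit
pos 8: 67 → hit
pos 9: 19 → hit
pos 10: 76 → miss, evict 19, frames {67,76}
pos 11: 19 → miss, evict 76, frames {67,19}
At position 11, page 76 is evicted.

76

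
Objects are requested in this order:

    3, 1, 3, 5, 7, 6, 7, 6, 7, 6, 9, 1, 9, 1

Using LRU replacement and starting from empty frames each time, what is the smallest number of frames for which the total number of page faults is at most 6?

6

f=1: 14 faults
f=2: 7 faults
f=3: 7 faults
f=4: 7 faults
f=5: 7 faults
f=6: 6 faults
Smallest f with faults ≤ 6 is 6.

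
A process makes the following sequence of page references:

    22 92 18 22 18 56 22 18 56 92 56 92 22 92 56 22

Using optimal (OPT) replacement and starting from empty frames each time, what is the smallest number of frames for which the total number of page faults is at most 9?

2

f=1: 16 faults
f=2: 8 faults
f=3: 5 faults
f=4: 4 faults
Smallest f with faults ≤ 9 is 2.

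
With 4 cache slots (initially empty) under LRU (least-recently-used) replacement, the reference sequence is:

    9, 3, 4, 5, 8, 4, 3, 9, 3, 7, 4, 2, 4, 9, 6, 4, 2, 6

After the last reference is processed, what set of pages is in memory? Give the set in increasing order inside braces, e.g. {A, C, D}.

9 -> miss, frames {9}
3 -> miss, frames {9,3}
4 -> miss, frames {9,3,4}
5 -> miss, frames {9,3,4,5}
8 -> miss, evict 9, frames {3,4,5,8}
4 -> hit
3 -> hit
9 -> miss, evict 5, frames {8,4,3,9}
3 -> hit
7 -> miss, evict 8, frames {4,9,3,7}
4 -> hit
2 -> miss, evict 9, frames {3,7,4,2}
4 -> hit
9 -> miss, evict 3, frames {7,2,4,9}
6 -> miss, evict 7, frames {2,4,9,6}
4 -> hit
2 -> hit
6 -> hit

{2, 4, 6, 9}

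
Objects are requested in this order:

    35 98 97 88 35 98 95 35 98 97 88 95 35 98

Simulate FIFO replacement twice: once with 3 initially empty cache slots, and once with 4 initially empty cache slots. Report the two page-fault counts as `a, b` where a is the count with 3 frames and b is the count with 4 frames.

3 frames: F F F F F F F . . F F . F F → 11 faults.
4 frames: F F F F . . F F F F F F F F → 12 faults.
12 > 11: adding a frame increased faults — Belady's anomaly.

11, 12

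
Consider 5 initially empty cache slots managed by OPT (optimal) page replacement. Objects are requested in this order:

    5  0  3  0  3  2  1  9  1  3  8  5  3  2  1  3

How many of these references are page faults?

7

5 → fault, frames [5]
0 → fault, frames [5, 0]
3 → fault, frames [5, 0, 3]
0 → hit
3 → hit
2 → fault, frames [5, 0, 3, 2]
1 → fault, frames [5, 0, 3, 2, 1]
9 → fault, evict 0, frames [5, 3, 2, 1, 9]
1 → hit
3 → hit
8 → fault, evict 9, frames [5, 3, 2, 1, 8]
5 → hit
3 → hit
2 → hit
1 → hit
3 → hit
Page faults: 7.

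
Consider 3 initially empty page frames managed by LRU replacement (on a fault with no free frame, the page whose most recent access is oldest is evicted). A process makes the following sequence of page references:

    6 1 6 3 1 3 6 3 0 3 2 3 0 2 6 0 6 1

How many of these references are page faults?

7

6: miss, frames {6}
1: miss, frames {6,1}
6: hit
3: miss, frames {1,6,3}
1: hit
3: hit
6: hit
3: hit
0: miss, evict 1, frames {6,3,0}
3: hit
2: miss, evict 6, frames {0,3,2}
3: hit
0: hit
2: hit
6: miss, evict 3, frames {0,2,6}
0: hit
6: hit
1: miss, evict 2, frames {0,6,1}
Page faults: 7.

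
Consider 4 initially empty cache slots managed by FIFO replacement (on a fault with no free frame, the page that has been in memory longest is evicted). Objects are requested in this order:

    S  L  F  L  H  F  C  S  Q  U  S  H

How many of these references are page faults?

9

S -> fault, frames {S}
L -> fault, frames {S,L}
F -> fault, frames {S,L,F}
L -> hit
H -> fault, frames {S,L,F,H}
F -> hit
C -> fault, evict S, frames {L,F,H,C}
S -> fault, evict L, frames {F,H,C,S}
Q -> fault, evict F, frames {H,C,S,Q}
U -> fault, evict H, frames {C,S,Q,U}
S -> hit
H -> fault, evict C, frames {S,Q,U,H}
Page faults: 9.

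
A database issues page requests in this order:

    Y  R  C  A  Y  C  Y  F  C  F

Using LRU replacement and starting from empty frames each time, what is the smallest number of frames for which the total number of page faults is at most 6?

3

f=1: 10 faults
f=2: 8 faults
f=3: 6 faults
f=4: 5 faults
f=5: 5 faults
Smallest f with faults ≤ 6 is 3.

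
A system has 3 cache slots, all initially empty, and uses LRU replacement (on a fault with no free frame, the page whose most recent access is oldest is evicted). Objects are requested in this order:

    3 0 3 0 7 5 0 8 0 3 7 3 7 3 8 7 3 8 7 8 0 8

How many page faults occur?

3 → fault, frames (3)
0 → fault, frames (3 0)
3 → hit
0 → hit
7 → fault, frames (3 0 7)
5 → fault, evict 3, frames (0 7 5)
0 → hit
8 → fault, evict 7, frames (5 0 8)
0 → hit
3 → fault, evict 5, frames (8 0 3)
7 → fault, evict 8, frames (0 3 7)
3 → hit
7 → hit
3 → hit
8 → fault, evict 0, frames (7 3 8)
7 → hit
3 → hit
8 → hit
7 → hit
8 → hit
0 → fault, evict 3, frames (7 8 0)
8 → hit
Page faults: 9.

9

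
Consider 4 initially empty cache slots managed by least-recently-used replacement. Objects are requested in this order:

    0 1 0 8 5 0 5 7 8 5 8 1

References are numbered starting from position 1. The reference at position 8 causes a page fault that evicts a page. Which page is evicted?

pos 1: 0: fault, frames {0}
pos 2: 1: fault, frames {0,1}
pos 3: 0: hit
pos 4: 8: fault, frames {1,0,8}
pos 5: 5: fault, frames {1,0,8,5}
pos 6: 0: hit
pos 7: 5: hit
pos 8: 7: fault, evict 1, frames {8,0,5,7}
At position 8, page 1 is evicted.

1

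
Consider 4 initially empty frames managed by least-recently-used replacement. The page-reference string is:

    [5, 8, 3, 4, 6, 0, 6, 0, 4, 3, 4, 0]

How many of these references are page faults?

5 → miss, frames {5}
8 → miss, frames {5,8}
3 → miss, frames {5,8,3}
4 → miss, frames {5,8,3,4}
6 → miss, evict 5, frames {8,3,4,6}
0 → miss, evict 8, frames {3,4,6,0}
6 → hit
0 → hit
4 → hit
3 → hit
4 → hit
0 → hit
Page faults: 6.

6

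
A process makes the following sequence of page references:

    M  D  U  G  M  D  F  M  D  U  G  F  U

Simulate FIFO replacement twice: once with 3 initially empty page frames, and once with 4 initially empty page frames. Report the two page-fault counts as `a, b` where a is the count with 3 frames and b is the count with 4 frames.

9, 10

3 frames: F F F F F F F . . F F . . → 9 faults.
4 frames: F F F F . . F F F F F F . → 10 faults.
10 > 9: adding a frame increased faults — Belady's anomaly.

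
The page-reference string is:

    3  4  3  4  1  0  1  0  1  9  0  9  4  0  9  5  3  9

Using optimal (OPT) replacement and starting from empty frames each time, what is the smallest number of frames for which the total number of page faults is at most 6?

f=1: 18 faults
f=2: 9 faults
f=3: 7 faults
f=4: 6 faults
f=5: 6 faults
f=6: 6 faults
Smallest f with faults ≤ 6 is 4.

4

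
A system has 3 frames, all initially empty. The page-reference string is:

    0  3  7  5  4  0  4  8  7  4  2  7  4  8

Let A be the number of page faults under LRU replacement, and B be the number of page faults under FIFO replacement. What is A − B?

-1

Under LRU: F F F F F F . F F . F . . F → 10 faults.
Under FIFO: F F F F F F . F F F F . . F → 11 faults.
A − B = 10 − 11 = -1.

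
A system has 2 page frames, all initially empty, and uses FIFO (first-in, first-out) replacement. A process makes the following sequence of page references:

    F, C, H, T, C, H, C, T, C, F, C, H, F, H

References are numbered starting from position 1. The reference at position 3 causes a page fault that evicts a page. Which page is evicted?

F

pos 1: F → fault, frames [F]
pos 2: C → fault, frames [F, C]
pos 3: H → fault, evict F, frames [C, H]
At position 3, page F is evicted.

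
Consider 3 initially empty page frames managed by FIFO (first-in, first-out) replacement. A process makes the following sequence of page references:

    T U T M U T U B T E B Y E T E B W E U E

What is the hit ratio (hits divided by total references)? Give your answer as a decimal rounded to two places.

T -> miss, frames [T]
U -> miss, frames [T, U]
T -> hit
M -> miss, frames [T, U, M]
U -> hit
T -> hit
U -> hit
B -> miss, evict T, frames [U, M, B]
T -> miss, evict U, frames [M, B, T]
E -> miss, evict M, frames [B, T, E]
B -> hit
Y -> miss, evict B, frames [T, E, Y]
E -> hit
T -> hit
E -> hit
B -> miss, evict T, frames [E, Y, B]
W -> miss, evict E, frames [Y, B, W]
E -> miss, evict Y, frames [B, W, E]
U -> miss, evict B, frames [W, E, U]
E -> hit
Hits: 9 of 20 references → 9/20 = 0.4500.

0.45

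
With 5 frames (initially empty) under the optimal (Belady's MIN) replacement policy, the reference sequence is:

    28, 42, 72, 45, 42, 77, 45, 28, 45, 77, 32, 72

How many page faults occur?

6

28: miss, frames {28}
42: miss, frames {28,42}
72: miss, frames {28,42,72}
45: miss, frames {28,42,72,45}
42: hit
77: miss, frames {28,42,72,45,77}
45: hit
28: hit
45: hit
77: hit
32: miss, evict 77, frames {28,42,72,45,32}
72: hit
Page faults: 6.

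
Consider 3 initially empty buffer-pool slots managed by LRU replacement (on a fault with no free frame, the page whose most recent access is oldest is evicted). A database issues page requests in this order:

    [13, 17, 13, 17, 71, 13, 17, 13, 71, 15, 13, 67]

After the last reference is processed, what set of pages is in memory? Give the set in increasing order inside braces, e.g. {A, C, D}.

13 -> fault, frames (13)
17 -> fault, frames (13 17)
13 -> hit
17 -> hit
71 -> fault, frames (13 17 71)
13 -> hit
17 -> hit
13 -> hit
71 -> hit
15 -> fault, evict 17, frames (13 71 15)
13 -> hit
67 -> fault, evict 71, frames (15 13 67)

{13, 15, 67}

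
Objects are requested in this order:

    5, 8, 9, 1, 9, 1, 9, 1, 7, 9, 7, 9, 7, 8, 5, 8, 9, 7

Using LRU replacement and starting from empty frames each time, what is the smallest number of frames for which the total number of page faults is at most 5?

f=1: 18 faults
f=2: 10 faults
f=3: 9 faults
f=4: 6 faults
f=5: 5 faults
Smallest f with faults ≤ 5 is 5.

5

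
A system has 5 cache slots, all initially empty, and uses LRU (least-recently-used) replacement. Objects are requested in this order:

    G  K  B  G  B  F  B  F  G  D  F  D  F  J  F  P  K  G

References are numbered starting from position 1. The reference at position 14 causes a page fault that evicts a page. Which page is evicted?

K

pos 1: G: fault, frames (G)
pos 2: K: fault, frames (G K)
pos 3: B: fault, frames (G K B)
pos 4: G: hit
pos 5: B: hit
pos 6: F: fault, frames (K G B F)
pos 7: B: hit
pos 8: F: hit
pos 9: G: hit
pos 10: D: fault, frames (K B F G D)
pos 11: F: hit
pos 12: D: hit
pos 13: F: hit
pos 14: J: fault, evict K, frames (B G D F J)
At position 14, page K is evicted.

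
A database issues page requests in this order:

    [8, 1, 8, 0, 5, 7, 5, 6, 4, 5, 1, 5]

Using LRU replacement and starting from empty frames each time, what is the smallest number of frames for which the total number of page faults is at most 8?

3

f=1: 12 faults
f=2: 9 faults
f=3: 8 faults
f=4: 8 faults
f=5: 8 faults
f=6: 8 faults
f=7: 7 faults
Smallest f with faults ≤ 8 is 3.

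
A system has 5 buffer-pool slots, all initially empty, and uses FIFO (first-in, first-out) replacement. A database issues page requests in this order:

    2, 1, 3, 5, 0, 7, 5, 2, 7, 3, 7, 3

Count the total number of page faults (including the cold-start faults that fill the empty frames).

2 -> miss, frames (2)
1 -> miss, frames (2 1)
3 -> miss, frames (2 1 3)
5 -> miss, frames (2 1 3 5)
0 -> miss, frames (2 1 3 5 0)
7 -> miss, evict 2, frames (1 3 5 0 7)
5 -> hit
2 -> miss, evict 1, frames (3 5 0 7 2)
7 -> hit
3 -> hit
7 -> hit
3 -> hit
Page faults: 7.

7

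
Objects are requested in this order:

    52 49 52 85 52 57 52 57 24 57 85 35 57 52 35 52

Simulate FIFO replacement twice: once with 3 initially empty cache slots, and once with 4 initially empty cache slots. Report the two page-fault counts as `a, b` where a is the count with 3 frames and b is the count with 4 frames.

3 frames: F F . F . F F . F . F F F F . . → 10 faults.
4 frames: F F . F . F . . F . . F . F . . → 7 faults.
7 < 10: adding a frame reduced faults, as is typical.

10, 7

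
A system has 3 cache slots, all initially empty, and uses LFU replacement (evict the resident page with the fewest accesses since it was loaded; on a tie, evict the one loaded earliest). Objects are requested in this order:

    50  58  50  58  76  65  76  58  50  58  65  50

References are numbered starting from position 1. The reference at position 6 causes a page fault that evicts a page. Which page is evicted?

pos 1: 50 → fault, frames (50)
pos 2: 58 → fault, frames (50 58)
pos 3: 50 → hit
pos 4: 58 → hit
pos 5: 76 → fault, frames (50 58 76)
pos 6: 65 → fault, evict 76, frames (50 58 65)
At position 6, page 76 is evicted.

76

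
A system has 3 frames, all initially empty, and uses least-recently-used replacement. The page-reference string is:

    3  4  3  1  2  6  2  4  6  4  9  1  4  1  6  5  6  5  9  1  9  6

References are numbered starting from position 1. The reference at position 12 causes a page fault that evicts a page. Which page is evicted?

pos 1: 3 -> fault, frames (3)
pos 2: 4 -> fault, frames (3 4)
pos 3: 3 -> hit
pos 4: 1 -> fault, frames (4 3 1)
pos 5: 2 -> fault, evict 4, frames (3 1 2)
pos 6: 6 -> fault, evict 3, frames (1 2 6)
pos 7: 2 -> hit
pos 8: 4 -> fault, evict 1, frames (6 2 4)
pos 9: 6 -> hit
pos 10: 4 -> hit
pos 11: 9 -> fault, evict 2, frames (6 4 9)
pos 12: 1 -> fault, evict 6, frames (4 9 1)
At position 12, page 6 is evicted.

6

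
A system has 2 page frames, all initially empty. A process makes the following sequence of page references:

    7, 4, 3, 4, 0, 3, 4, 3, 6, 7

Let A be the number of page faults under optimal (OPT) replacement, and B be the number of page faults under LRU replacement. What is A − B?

-1

Under OPT: F F F . F . F . F F → 7 faults.
Under LRU: F F F . F F F . F F → 8 faults.
A − B = 7 − 8 = -1.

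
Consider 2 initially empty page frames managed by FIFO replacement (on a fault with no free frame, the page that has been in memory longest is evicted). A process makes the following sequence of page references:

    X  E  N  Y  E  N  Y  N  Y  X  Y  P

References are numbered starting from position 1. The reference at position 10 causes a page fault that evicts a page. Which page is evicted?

pos 1: X: miss, frames [X]
pos 2: E: miss, frames [X, E]
pos 3: N: miss, evict X, frames [E, N]
pos 4: Y: miss, evict E, frames [N, Y]
pos 5: E: miss, evict N, frames [Y, E]
pos 6: N: miss, evict Y, frames [E, N]
pos 7: Y: miss, evict E, frames [N, Y]
pos 8: N: hit
pos 9: Y: hit
pos 10: X: miss, evict N, frames [Y, X]
At position 10, page N is evicted.

N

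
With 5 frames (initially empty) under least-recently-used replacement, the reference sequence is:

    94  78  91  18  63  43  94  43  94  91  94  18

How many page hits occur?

94 -> miss, frames [94]
78 -> miss, frames [94, 78]
91 -> miss, frames [94, 78, 91]
18 -> miss, frames [94, 78, 91, 18]
63 -> miss, frames [94, 78, 91, 18, 63]
43 -> miss, evict 94, frames [78, 91, 18, 63, 43]
94 -> miss, evict 78, frames [91, 18, 63, 43, 94]
43 -> hit
94 -> hit
91 -> hit
94 -> hit
18 -> hit
Hits: 5.

5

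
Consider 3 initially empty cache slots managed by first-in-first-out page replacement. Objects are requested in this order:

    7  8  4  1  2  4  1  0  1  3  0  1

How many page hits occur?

4

7 → fault, frames (7)
8 → fault, frames (7 8)
4 → fault, frames (7 8 4)
1 → fault, evict 7, frames (8 4 1)
2 → fault, evict 8, frames (4 1 2)
4 → hit
1 → hit
0 → fault, evict 4, frames (1 2 0)
1 → hit
3 → fault, evict 1, frames (2 0 3)
0 → hit
1 → fault, evict 2, frames (0 3 1)
Hits: 4.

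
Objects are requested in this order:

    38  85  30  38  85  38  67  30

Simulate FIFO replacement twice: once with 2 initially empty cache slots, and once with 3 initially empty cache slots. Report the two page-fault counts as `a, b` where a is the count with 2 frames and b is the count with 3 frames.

2 frames: F F F F F . F F → 7 faults.
3 frames: F F F . . . F . → 4 faults.
4 < 7: adding a frame reduced faults, as is typical.

7, 4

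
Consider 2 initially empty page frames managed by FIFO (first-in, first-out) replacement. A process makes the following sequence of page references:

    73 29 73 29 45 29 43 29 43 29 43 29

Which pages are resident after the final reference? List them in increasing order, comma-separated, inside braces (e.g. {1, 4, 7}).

{29, 43}

73 → fault, frames (73)
29 → fault, frames (73 29)
73 → hit
29 → hit
45 → fault, evict 73, frames (29 45)
29 → hit
43 → fault, evict 29, frames (45 43)
29 → fault, evict 45, frames (43 29)
43 → hit
29 → hit
43 → hit
29 → hit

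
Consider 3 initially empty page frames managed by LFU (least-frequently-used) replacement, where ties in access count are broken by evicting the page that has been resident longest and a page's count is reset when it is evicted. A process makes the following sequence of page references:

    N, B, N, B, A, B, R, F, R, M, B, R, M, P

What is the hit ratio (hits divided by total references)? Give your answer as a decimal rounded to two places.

N -> miss, frames {N}
B -> miss, frames {N,B}
N -> hit
B -> hit
A -> miss, frames {N,B,A}
B -> hit
R -> miss, evict A, frames {N,B,R}
F -> miss, evict R, frames {N,B,F}
R -> miss, evict F, frames {N,B,R}
M -> miss, evict R, frames {N,B,M}
B -> hit
R -> miss, evict M, frames {N,B,R}
M -> miss, evict R, frames {N,B,M}
P -> miss, evict M, frames {N,B,P}
Hits: 4 of 14 references → 4/14 = 0.2857.

0.29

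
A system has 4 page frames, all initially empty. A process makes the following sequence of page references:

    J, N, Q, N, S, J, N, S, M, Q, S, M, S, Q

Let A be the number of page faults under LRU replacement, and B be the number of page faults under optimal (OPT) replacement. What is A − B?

1

Under LRU: F F F . F . . . F F . . . . → 6 faults.
Under OPT: F F F . F . . . F . . . . . → 5 faults.
A − B = 6 − 5 = 1.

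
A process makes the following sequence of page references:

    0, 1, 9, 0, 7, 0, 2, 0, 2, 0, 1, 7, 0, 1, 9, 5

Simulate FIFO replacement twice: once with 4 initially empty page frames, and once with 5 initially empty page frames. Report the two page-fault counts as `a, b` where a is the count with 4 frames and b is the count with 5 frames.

9, 6

4 frames: F F F . F . F F . . F . . . F F → 9 faults.
5 frames: F F F . F . F . . . . . . . . F → 6 faults.
6 < 9: adding a frame reduced faults, as is typical.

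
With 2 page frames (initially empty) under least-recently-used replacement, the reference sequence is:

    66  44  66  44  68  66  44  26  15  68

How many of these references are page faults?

66 → miss, frames [66]
44 → miss, frames [66, 44]
66 → hit
44 → hit
68 → miss, evict 66, frames [44, 68]
66 → miss, evict 44, frames [68, 66]
44 → miss, evict 68, frames [66, 44]
26 → miss, evict 66, frames [44, 26]
15 → miss, evict 44, frames [26, 15]
68 → miss, evict 26, frames [15, 68]
Page faults: 8.

8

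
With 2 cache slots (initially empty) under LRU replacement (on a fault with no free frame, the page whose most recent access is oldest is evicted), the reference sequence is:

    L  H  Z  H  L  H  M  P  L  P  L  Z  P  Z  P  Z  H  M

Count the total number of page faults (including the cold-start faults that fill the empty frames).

L: fault, frames (L)
H: fault, frames (L H)
Z: fault, evict L, frames (H Z)
H: hit
L: fault, evict Z, frames (H L)
H: hit
M: fault, evict L, frames (H M)
P: fault, evict H, frames (M P)
L: fault, evict M, frames (P L)
P: hit
L: hit
Z: fault, evict P, frames (L Z)
P: fault, evict L, frames (Z P)
Z: hit
P: hit
Z: hit
H: fault, evict P, frames (Z H)
M: fault, evict Z, frames (H M)
Page faults: 11.

11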